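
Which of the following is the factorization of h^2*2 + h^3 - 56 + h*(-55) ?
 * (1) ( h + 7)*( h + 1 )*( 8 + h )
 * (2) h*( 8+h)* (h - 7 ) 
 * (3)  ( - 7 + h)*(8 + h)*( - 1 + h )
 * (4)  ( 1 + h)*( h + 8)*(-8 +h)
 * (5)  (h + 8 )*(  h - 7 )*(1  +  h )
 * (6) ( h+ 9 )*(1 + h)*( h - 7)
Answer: 5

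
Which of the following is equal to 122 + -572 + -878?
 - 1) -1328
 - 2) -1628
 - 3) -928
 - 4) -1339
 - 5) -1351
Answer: 1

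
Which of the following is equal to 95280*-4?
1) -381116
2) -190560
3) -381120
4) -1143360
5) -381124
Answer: 3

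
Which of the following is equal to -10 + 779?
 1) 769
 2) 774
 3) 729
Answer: 1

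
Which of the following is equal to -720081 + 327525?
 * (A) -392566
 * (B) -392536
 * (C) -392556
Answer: C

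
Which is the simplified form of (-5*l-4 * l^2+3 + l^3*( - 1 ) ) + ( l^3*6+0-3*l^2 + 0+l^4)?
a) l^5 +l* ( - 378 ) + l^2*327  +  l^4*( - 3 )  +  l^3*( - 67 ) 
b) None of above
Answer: b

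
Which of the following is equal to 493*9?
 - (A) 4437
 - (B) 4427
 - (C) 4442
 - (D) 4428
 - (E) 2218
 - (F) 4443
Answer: A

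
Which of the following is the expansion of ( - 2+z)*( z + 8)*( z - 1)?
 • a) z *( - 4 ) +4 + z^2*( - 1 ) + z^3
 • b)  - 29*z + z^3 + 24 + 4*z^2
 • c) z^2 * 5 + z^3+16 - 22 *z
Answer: c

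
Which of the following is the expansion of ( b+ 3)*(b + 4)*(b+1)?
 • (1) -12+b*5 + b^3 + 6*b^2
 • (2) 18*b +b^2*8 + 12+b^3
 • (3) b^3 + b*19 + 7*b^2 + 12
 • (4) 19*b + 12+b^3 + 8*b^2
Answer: 4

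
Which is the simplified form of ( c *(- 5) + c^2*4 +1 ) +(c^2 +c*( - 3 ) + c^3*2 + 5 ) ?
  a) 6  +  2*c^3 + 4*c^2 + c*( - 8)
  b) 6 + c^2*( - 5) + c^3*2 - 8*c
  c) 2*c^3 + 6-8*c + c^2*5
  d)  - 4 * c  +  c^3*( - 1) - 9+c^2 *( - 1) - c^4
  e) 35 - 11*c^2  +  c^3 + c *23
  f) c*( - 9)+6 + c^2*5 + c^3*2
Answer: c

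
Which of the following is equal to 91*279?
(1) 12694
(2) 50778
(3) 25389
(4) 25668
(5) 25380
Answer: 3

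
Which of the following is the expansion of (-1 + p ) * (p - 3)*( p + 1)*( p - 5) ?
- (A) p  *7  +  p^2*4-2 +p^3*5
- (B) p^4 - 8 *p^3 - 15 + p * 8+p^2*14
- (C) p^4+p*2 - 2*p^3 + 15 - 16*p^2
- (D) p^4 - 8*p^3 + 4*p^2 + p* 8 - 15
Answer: B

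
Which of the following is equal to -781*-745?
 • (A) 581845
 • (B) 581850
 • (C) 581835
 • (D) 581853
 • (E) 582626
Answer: A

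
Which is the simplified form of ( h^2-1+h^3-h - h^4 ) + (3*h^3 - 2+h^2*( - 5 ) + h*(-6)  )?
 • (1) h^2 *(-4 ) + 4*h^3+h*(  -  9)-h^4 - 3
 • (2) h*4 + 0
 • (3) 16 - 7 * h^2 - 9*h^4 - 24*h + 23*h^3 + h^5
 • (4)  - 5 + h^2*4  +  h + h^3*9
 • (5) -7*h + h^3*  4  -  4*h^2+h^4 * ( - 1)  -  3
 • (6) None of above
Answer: 5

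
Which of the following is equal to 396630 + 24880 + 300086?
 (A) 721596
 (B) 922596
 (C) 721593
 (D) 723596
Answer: A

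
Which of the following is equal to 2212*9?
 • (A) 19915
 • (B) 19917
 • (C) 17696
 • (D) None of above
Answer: D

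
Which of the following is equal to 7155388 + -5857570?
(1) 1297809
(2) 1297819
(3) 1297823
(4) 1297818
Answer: 4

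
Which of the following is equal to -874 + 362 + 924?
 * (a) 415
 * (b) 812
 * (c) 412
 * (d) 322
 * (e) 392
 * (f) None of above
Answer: c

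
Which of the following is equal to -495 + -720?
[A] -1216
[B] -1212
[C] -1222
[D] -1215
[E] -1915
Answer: D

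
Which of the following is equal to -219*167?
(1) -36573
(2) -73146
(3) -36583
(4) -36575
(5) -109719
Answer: 1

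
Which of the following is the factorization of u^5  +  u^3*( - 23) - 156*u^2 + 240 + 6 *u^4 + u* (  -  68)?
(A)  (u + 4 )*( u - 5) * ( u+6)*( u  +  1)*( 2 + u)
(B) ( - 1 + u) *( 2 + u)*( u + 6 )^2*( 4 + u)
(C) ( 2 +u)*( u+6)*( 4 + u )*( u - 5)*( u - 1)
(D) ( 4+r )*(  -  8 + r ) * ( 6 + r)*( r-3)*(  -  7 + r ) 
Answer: C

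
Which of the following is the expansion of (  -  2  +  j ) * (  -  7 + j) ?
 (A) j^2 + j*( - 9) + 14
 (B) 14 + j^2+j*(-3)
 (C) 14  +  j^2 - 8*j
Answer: A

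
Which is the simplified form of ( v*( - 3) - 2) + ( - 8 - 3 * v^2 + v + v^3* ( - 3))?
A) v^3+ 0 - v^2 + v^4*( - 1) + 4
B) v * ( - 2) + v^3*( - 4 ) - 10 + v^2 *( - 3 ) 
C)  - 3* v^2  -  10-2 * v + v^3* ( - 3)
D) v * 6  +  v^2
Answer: C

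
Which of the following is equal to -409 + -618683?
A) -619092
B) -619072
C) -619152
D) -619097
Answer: A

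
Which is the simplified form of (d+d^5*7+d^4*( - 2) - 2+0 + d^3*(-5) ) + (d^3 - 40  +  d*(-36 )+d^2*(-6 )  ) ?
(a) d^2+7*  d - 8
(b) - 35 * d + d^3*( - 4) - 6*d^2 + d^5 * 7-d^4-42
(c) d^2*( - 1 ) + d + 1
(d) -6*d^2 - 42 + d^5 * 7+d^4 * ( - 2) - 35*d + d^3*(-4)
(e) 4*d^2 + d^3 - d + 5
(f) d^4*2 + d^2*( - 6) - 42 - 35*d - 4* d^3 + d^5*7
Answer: d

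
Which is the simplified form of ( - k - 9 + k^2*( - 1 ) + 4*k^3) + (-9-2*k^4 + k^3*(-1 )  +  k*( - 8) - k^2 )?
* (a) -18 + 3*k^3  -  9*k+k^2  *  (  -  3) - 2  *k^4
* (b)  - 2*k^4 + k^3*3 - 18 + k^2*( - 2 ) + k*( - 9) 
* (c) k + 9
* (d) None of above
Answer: b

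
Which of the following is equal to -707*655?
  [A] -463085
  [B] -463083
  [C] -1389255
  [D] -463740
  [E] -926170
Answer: A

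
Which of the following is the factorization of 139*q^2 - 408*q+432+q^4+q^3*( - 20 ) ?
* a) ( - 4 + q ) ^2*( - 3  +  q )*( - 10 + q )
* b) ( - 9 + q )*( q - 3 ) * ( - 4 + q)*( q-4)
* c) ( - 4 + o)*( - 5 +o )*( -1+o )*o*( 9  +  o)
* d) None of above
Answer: b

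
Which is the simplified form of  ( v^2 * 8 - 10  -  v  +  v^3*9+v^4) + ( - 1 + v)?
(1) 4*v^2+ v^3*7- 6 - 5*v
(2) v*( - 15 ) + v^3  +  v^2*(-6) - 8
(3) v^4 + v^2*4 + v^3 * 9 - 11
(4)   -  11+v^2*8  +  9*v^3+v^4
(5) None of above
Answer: 4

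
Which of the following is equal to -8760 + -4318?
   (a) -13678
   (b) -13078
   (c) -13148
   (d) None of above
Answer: b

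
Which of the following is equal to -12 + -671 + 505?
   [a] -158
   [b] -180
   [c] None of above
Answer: c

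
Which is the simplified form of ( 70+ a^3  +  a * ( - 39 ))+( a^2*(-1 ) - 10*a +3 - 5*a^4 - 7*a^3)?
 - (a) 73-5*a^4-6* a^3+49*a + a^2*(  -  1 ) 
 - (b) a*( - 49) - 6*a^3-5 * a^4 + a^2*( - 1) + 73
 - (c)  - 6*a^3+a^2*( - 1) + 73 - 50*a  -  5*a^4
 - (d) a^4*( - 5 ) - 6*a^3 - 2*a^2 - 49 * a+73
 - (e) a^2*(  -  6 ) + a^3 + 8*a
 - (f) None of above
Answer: b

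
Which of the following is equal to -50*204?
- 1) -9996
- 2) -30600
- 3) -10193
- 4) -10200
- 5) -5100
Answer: 4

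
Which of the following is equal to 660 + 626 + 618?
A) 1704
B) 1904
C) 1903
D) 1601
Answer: B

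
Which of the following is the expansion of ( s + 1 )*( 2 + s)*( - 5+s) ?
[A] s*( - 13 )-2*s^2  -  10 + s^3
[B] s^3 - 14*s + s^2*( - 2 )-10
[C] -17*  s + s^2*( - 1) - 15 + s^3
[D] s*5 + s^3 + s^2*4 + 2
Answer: A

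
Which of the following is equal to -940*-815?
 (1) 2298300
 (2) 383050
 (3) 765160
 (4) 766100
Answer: 4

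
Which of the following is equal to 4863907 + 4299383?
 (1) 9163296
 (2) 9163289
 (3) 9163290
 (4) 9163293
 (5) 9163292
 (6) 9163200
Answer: 3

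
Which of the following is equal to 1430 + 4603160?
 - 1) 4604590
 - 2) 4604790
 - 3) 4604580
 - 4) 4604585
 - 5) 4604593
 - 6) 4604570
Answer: 1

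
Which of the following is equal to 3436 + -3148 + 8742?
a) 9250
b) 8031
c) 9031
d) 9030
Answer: d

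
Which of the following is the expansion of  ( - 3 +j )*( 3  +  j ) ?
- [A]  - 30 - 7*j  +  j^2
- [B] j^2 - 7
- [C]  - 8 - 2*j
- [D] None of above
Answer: D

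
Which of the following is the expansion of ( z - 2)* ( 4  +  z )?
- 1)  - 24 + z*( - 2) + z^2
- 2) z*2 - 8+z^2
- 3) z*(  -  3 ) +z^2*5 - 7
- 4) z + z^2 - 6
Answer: 2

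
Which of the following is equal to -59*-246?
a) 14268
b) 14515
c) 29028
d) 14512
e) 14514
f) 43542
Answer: e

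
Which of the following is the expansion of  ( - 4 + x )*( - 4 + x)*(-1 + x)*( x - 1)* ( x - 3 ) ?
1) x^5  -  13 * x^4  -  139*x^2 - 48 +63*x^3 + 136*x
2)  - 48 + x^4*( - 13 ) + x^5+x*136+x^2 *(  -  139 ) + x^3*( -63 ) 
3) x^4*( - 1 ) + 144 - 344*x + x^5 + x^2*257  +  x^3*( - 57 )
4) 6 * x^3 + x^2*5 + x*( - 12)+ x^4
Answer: 1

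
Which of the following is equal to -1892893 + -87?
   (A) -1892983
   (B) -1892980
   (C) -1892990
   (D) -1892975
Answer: B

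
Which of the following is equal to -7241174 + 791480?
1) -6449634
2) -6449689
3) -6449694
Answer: 3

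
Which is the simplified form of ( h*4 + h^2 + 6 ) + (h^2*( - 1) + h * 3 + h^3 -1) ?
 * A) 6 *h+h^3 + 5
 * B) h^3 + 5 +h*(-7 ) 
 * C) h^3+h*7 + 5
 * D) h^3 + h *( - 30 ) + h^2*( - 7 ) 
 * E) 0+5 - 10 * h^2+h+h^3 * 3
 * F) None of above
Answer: C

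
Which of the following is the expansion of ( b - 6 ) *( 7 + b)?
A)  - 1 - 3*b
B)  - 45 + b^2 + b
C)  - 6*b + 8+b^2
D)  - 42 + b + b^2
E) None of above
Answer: D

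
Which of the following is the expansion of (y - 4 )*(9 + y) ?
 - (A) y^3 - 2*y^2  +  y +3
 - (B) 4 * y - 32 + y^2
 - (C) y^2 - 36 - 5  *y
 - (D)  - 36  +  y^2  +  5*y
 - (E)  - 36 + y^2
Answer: D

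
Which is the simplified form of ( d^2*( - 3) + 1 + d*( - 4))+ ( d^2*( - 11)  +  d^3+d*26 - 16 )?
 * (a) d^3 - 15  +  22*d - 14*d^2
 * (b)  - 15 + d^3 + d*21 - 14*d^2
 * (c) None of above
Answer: a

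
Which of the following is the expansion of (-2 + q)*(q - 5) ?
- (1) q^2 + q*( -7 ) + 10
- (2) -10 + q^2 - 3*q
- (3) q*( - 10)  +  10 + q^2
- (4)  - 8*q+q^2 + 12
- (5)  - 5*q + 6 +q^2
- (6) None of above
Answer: 1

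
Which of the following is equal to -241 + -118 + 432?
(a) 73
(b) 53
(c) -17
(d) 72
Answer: a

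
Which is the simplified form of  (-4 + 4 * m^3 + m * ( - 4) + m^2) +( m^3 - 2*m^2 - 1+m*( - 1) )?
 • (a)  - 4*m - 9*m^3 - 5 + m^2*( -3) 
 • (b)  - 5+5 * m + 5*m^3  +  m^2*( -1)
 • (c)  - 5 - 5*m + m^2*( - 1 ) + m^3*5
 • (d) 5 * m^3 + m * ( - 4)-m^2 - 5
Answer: c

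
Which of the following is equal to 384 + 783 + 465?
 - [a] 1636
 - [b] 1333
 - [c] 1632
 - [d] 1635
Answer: c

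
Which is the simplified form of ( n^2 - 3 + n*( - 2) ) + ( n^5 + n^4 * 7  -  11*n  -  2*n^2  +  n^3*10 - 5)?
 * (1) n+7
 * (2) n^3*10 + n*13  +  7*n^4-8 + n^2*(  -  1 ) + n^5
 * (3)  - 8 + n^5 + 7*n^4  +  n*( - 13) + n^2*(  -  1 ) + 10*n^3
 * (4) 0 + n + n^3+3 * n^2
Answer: 3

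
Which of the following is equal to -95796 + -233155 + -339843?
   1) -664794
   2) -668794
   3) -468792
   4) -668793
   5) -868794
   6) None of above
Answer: 2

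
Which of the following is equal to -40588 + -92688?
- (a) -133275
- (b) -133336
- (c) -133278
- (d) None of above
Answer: d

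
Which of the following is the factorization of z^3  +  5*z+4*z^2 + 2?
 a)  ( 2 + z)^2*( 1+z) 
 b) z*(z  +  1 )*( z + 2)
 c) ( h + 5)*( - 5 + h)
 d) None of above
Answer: d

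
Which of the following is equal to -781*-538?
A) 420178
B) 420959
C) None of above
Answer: A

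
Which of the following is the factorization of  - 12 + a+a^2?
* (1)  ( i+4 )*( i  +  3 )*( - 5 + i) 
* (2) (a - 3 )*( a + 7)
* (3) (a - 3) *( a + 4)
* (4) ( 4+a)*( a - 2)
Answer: 3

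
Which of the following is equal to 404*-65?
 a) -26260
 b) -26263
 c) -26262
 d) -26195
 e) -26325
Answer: a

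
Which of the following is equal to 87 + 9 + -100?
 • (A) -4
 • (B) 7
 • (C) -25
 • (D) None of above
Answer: A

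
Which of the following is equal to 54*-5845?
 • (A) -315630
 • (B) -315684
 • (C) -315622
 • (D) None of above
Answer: A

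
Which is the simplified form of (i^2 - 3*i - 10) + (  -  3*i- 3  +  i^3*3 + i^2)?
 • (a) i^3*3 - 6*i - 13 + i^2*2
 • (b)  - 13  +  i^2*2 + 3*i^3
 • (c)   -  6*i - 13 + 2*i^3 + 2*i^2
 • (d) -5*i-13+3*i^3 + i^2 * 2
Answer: a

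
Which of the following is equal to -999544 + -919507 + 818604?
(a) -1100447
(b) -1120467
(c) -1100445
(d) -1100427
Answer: a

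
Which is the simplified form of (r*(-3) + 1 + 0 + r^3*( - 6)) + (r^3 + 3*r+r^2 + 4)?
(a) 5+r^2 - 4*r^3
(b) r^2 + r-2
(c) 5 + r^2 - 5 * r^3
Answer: c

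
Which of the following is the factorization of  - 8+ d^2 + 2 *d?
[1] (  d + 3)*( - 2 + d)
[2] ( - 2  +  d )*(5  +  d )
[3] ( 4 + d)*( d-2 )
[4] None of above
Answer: 3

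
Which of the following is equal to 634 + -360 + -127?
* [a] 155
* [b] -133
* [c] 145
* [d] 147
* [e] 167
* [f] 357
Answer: d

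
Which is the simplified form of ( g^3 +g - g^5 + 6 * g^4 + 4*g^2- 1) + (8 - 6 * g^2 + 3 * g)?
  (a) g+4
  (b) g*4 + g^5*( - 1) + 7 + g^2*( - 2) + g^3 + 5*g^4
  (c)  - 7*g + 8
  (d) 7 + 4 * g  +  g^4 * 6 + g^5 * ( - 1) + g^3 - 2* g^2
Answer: d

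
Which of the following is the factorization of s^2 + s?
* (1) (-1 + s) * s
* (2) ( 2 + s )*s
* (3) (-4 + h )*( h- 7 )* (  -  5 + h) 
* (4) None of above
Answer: 4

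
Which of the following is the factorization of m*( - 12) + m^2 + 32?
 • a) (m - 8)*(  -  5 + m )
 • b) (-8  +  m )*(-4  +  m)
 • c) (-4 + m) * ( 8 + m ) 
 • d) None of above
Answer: b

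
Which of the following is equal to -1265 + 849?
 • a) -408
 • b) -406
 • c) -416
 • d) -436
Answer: c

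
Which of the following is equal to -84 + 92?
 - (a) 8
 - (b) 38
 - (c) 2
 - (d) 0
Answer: a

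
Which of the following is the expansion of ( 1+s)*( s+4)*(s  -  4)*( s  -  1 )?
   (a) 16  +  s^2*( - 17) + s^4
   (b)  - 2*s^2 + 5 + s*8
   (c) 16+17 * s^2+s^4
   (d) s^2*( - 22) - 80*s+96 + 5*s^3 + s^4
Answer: a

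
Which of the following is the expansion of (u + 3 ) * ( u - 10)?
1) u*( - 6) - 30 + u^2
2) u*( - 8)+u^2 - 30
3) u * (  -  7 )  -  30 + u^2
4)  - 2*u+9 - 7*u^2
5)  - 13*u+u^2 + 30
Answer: 3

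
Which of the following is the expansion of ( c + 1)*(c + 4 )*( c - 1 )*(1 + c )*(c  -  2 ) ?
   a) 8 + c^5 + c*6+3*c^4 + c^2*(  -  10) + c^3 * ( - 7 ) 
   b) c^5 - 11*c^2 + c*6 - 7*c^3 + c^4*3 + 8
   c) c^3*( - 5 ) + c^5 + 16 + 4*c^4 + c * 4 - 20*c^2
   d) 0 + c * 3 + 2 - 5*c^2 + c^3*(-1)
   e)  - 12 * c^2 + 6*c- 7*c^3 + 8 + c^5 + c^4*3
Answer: b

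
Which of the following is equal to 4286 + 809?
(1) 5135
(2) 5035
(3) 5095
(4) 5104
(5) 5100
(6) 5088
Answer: 3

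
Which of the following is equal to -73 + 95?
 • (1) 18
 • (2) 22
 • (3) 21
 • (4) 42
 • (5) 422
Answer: 2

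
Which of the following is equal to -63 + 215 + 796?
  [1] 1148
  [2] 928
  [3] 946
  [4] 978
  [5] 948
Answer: 5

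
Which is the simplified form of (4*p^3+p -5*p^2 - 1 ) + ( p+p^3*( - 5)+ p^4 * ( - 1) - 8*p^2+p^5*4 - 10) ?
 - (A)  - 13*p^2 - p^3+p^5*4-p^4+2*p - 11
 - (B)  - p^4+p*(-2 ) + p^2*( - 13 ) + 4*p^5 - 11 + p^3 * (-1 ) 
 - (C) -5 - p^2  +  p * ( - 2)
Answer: A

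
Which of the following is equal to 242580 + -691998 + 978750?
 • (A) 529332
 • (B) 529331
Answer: A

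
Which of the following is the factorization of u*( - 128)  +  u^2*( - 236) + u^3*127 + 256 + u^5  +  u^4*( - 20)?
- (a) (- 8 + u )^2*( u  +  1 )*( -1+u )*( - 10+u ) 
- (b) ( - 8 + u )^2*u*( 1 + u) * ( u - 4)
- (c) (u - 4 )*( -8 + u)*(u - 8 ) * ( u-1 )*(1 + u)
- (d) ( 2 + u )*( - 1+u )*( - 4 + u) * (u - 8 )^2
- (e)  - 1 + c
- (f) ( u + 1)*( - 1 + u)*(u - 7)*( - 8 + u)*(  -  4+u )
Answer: c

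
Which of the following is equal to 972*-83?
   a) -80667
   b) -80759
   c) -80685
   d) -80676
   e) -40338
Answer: d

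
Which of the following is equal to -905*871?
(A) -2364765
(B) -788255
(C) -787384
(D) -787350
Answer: B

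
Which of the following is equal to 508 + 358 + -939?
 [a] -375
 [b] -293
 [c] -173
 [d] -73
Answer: d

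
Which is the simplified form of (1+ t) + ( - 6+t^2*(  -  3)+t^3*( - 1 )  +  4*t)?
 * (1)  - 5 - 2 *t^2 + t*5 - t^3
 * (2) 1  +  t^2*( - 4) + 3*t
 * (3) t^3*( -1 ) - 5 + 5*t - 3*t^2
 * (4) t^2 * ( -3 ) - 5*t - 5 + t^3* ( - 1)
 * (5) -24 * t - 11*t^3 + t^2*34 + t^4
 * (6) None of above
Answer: 3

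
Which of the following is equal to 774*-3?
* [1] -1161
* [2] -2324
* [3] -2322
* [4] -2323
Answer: 3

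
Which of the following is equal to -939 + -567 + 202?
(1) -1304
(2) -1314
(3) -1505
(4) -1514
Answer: 1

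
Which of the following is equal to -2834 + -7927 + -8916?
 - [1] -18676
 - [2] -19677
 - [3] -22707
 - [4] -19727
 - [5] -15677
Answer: 2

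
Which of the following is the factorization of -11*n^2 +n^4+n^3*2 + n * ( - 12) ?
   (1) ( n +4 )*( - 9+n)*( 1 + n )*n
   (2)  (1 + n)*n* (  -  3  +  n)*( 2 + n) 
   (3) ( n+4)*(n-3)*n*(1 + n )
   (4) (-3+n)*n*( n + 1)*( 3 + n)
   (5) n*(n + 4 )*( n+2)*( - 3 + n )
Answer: 3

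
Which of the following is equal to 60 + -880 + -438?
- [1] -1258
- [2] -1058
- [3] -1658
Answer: 1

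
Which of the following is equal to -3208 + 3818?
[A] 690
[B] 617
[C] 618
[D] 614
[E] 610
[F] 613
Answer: E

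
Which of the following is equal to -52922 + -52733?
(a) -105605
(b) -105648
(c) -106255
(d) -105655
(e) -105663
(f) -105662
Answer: d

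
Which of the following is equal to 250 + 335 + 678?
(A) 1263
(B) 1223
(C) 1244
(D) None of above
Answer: A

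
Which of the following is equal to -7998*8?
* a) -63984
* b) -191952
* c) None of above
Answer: a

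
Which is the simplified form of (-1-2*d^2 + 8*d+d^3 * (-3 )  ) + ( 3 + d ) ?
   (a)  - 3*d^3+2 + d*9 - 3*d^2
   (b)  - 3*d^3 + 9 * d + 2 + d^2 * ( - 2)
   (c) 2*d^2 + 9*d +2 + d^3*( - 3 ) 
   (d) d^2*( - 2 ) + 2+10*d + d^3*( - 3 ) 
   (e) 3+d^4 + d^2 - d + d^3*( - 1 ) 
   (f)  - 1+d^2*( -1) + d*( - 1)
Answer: b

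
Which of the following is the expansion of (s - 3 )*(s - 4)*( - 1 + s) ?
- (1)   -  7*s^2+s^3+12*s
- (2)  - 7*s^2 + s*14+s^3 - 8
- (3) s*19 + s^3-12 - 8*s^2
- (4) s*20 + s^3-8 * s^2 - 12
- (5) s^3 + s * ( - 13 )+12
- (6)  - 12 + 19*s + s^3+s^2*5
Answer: 3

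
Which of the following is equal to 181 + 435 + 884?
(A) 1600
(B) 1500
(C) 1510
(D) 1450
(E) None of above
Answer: B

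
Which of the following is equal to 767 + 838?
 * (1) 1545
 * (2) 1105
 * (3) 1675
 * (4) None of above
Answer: 4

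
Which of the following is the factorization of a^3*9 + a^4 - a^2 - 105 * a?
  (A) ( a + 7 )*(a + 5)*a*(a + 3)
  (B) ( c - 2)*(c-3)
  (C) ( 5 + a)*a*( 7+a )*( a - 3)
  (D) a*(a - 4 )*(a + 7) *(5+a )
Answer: C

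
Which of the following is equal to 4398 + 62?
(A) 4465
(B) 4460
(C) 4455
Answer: B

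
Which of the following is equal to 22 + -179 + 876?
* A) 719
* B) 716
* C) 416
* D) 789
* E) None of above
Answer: A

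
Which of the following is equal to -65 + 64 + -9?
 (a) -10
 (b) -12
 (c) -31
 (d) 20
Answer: a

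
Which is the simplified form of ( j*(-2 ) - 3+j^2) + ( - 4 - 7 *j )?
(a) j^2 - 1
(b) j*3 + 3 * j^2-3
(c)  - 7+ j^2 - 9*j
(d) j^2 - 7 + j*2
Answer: c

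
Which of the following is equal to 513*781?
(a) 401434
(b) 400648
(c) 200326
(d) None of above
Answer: d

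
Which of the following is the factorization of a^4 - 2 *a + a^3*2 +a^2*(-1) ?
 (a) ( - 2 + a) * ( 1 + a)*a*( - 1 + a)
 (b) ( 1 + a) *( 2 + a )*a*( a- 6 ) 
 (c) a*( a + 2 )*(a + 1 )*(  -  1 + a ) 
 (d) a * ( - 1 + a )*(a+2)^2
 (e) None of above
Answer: c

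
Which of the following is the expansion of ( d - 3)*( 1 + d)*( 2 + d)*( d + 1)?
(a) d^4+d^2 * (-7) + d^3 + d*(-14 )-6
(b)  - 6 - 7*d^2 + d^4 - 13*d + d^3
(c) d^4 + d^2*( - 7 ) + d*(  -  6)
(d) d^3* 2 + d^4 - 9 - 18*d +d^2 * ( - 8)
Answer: b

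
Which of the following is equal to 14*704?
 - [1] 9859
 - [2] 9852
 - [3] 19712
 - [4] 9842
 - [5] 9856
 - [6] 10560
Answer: 5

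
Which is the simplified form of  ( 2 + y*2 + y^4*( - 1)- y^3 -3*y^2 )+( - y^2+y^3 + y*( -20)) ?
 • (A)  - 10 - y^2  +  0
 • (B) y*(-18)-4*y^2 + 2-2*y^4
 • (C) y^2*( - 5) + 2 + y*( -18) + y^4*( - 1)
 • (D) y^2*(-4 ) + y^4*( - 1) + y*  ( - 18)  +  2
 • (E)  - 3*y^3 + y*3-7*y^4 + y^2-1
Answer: D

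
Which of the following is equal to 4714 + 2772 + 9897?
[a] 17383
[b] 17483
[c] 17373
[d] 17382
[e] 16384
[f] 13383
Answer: a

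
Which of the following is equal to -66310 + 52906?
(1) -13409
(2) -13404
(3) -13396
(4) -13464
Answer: 2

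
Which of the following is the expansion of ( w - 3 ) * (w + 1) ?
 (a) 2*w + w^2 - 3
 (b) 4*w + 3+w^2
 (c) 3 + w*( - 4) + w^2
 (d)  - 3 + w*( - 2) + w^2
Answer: d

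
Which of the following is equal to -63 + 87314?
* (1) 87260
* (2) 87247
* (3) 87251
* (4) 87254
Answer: 3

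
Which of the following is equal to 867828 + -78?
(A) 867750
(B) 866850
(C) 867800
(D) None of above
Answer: A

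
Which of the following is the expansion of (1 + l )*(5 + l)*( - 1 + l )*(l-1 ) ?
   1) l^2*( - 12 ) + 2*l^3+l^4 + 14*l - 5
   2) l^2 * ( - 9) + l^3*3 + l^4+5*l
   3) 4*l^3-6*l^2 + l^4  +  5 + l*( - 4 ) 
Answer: 3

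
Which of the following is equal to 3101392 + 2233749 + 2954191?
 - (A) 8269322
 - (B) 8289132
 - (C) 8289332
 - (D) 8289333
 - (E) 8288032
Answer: C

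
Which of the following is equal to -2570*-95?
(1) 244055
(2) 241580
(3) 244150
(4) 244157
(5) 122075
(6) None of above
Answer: 3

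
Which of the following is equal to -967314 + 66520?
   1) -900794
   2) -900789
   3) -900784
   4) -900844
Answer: 1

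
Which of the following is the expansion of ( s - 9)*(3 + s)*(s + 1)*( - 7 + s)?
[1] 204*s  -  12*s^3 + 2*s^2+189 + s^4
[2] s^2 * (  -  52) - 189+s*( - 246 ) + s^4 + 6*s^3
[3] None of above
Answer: 1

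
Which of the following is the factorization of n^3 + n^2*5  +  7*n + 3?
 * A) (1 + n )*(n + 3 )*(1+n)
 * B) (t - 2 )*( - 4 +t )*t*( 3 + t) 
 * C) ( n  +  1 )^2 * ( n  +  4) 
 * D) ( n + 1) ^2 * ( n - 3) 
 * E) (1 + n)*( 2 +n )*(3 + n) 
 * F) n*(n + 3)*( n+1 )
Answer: A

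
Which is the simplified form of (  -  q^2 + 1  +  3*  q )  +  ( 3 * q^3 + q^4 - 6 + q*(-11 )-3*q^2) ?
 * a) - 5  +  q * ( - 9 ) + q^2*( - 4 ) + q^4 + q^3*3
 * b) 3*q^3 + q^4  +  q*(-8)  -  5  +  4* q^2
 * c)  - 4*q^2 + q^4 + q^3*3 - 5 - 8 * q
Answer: c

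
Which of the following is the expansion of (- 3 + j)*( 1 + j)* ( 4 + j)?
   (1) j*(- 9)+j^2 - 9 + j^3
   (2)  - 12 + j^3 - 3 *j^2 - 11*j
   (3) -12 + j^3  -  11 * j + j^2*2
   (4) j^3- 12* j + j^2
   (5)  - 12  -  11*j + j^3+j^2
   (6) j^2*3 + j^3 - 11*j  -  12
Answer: 3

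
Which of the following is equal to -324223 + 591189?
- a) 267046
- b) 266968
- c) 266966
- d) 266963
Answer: c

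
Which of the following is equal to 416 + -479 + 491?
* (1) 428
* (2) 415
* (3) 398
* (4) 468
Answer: 1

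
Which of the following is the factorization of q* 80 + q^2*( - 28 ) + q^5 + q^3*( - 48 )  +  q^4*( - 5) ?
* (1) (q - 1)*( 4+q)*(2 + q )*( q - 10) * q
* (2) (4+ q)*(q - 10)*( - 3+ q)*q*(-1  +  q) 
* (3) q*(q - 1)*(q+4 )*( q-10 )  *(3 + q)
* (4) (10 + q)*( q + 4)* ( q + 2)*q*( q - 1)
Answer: 1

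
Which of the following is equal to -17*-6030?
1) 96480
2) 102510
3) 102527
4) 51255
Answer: 2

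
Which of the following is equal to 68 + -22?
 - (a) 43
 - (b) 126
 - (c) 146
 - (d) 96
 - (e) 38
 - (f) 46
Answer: f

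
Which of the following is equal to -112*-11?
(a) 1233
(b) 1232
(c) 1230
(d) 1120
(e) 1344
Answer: b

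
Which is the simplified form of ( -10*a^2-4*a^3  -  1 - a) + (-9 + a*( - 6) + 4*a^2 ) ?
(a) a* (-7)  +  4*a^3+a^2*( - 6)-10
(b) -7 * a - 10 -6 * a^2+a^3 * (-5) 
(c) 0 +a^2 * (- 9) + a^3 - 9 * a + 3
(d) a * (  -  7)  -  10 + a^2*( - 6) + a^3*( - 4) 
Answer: d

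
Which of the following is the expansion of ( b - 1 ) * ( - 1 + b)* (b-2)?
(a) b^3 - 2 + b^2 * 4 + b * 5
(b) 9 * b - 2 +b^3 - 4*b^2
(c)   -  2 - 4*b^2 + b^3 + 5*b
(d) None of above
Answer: c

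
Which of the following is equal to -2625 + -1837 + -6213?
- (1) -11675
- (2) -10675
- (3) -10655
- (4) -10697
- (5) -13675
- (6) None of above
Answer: 2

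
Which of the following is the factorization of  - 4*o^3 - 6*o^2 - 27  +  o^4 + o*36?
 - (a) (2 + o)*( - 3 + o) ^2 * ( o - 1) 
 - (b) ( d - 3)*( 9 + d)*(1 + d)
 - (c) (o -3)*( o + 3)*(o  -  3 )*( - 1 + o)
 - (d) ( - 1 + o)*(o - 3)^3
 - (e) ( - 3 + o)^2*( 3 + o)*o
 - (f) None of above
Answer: c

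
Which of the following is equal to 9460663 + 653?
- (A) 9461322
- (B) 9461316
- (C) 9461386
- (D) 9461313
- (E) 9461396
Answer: B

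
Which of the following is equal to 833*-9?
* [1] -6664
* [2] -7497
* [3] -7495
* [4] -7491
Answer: 2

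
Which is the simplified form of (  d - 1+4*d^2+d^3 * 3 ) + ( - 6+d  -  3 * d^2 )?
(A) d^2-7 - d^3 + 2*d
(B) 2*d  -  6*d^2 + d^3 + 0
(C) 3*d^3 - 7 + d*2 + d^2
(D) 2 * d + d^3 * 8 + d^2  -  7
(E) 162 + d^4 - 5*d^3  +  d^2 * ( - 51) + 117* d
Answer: C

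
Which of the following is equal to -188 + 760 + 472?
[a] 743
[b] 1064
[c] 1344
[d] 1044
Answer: d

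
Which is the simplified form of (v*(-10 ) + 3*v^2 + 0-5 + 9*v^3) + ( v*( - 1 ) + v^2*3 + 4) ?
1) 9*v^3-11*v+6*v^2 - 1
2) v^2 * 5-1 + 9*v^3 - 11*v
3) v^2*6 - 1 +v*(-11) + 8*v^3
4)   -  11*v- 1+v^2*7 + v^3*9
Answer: 1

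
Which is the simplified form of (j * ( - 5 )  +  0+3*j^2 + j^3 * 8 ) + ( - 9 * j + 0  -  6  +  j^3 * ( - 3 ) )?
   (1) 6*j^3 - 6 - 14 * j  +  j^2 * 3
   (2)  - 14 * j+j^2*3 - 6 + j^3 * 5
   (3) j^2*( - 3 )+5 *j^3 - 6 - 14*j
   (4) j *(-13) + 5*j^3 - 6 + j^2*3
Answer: 2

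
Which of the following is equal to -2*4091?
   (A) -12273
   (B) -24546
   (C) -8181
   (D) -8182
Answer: D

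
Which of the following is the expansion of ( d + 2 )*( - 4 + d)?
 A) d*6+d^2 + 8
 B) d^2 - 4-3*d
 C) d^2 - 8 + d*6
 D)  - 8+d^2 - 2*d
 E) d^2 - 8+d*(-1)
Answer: D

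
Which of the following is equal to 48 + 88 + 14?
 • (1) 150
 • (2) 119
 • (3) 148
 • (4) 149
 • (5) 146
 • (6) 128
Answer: 1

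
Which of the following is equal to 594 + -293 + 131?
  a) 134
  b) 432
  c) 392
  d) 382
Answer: b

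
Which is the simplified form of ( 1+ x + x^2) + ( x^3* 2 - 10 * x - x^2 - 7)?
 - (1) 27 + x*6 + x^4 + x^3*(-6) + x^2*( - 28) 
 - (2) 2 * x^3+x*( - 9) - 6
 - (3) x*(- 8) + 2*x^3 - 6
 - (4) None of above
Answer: 2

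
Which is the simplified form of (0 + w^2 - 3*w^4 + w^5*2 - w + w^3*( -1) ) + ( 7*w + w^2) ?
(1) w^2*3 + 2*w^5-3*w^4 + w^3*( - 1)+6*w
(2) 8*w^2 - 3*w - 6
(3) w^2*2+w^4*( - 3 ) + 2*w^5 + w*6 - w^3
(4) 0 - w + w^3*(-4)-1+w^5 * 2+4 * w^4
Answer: 3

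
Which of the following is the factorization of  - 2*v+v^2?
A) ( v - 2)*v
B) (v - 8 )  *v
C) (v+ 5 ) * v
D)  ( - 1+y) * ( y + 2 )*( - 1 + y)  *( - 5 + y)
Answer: A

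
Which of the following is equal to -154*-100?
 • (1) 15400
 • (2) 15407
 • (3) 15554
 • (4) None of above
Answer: 1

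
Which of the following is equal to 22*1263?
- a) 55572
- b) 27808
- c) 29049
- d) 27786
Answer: d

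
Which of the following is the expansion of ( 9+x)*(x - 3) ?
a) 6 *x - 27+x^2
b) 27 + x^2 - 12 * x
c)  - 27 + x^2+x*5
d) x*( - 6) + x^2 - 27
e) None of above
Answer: a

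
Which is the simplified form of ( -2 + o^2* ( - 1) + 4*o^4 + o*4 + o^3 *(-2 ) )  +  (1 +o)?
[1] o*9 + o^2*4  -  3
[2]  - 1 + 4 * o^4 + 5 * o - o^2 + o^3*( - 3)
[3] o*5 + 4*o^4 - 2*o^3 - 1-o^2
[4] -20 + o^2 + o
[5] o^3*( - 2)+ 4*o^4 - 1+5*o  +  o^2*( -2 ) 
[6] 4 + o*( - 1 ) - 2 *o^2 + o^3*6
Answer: 3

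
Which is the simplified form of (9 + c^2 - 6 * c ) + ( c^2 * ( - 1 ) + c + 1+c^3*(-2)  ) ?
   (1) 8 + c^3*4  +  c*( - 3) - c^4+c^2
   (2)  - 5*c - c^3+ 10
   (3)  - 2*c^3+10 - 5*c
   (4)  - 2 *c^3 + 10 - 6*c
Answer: 3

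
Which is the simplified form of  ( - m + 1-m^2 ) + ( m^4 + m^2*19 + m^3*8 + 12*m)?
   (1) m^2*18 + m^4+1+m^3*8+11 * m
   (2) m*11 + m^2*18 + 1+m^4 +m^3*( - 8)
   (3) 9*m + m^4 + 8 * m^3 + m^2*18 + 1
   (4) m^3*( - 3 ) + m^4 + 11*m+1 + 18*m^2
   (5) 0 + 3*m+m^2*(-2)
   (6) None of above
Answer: 1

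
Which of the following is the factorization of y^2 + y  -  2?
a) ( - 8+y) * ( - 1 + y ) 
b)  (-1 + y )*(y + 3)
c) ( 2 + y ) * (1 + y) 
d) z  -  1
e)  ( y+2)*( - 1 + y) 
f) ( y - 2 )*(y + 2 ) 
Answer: e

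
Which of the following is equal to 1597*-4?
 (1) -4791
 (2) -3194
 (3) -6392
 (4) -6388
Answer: 4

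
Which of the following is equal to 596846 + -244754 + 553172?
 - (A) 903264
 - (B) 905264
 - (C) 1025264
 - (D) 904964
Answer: B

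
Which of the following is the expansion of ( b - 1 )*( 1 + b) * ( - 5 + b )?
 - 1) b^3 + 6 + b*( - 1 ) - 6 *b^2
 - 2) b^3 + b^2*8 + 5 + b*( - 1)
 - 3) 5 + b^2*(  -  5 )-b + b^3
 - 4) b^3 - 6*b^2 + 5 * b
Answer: 3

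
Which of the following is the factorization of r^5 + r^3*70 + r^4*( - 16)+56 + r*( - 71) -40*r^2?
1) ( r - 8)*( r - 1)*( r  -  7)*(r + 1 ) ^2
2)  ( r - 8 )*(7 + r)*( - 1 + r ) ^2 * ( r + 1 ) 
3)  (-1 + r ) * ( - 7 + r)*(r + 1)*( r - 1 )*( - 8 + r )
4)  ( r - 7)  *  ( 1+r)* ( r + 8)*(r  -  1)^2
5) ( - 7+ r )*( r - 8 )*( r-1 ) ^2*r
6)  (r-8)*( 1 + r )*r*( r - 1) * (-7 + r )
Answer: 3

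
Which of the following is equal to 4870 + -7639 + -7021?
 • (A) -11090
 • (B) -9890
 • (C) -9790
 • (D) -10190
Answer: C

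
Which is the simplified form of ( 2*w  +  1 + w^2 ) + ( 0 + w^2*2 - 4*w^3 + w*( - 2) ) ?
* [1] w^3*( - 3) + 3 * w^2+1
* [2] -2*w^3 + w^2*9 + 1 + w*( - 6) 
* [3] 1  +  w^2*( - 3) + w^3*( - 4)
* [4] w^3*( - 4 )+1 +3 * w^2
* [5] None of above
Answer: 4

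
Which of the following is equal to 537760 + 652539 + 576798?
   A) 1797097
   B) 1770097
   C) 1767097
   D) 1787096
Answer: C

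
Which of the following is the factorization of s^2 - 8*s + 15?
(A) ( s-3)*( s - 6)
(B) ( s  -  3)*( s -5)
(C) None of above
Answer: B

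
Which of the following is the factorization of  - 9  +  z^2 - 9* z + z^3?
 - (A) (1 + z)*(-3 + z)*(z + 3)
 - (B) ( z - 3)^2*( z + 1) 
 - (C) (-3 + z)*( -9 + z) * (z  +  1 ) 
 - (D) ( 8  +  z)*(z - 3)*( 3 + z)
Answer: A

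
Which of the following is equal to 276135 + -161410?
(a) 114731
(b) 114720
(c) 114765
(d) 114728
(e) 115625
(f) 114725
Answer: f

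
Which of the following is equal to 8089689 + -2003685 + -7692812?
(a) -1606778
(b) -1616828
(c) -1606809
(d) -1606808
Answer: d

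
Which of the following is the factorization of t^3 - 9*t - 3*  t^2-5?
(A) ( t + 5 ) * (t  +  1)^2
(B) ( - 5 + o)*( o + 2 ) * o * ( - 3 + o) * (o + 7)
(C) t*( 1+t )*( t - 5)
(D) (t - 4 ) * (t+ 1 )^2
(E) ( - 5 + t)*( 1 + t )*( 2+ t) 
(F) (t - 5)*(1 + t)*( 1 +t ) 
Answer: F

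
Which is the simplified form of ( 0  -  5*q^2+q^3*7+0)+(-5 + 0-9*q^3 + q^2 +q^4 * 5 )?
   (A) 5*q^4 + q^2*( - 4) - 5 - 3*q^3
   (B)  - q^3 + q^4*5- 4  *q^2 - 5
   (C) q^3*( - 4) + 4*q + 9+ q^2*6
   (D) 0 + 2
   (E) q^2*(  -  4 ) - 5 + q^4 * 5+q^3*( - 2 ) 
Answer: E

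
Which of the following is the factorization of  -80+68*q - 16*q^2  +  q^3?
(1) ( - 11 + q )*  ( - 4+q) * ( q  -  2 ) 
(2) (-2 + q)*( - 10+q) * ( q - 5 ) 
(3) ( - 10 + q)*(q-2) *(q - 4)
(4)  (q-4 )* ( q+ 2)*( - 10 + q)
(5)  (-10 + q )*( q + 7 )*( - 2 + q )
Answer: 3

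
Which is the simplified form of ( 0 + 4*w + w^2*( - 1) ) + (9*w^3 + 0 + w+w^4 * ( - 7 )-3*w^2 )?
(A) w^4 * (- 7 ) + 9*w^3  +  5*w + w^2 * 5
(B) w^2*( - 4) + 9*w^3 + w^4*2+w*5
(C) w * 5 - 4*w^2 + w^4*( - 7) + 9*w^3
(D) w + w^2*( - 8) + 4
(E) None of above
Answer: C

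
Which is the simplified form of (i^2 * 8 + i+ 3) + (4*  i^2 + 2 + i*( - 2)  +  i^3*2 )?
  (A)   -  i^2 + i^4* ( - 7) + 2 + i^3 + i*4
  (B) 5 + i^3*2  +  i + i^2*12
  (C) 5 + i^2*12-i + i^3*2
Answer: C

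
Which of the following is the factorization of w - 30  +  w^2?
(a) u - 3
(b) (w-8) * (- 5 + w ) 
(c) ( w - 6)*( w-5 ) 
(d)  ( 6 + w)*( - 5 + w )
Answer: d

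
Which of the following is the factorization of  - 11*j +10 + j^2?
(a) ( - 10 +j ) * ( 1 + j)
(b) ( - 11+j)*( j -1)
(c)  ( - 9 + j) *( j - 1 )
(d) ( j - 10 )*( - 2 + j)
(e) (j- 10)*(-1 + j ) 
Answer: e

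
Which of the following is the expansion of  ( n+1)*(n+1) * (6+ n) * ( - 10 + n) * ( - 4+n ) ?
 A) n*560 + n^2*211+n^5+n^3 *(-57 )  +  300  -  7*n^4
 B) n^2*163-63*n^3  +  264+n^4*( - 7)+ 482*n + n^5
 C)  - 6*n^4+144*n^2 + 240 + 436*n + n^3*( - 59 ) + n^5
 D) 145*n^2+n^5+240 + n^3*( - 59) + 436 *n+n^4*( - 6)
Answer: C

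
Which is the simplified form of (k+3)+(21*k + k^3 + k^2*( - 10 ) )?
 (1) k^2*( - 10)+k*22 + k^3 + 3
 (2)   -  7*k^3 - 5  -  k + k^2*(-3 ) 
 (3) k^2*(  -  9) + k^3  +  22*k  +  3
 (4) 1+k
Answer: 1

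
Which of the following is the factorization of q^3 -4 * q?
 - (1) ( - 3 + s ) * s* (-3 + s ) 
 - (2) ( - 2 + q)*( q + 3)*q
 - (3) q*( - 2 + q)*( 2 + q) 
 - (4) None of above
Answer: 3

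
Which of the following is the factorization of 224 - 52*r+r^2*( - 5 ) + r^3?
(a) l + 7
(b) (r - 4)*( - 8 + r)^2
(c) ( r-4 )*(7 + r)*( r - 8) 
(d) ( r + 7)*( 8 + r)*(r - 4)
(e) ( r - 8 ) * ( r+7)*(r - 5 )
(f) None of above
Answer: c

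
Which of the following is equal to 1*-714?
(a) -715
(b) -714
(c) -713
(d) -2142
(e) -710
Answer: b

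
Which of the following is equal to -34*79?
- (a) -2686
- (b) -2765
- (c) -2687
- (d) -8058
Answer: a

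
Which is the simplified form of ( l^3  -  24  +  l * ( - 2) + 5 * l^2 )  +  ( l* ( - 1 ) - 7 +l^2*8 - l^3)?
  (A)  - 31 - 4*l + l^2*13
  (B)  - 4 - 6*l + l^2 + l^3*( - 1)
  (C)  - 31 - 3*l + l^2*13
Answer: C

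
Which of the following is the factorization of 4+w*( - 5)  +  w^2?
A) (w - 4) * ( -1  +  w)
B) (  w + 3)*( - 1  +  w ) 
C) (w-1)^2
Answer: A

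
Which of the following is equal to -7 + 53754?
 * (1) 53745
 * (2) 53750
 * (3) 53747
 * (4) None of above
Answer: 3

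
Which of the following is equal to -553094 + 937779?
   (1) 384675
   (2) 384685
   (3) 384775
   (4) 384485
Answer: 2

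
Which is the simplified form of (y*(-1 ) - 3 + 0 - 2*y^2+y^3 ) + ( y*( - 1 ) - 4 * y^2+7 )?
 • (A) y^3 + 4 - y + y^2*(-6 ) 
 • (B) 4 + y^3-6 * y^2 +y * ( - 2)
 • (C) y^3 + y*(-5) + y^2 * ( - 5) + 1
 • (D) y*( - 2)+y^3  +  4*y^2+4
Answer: B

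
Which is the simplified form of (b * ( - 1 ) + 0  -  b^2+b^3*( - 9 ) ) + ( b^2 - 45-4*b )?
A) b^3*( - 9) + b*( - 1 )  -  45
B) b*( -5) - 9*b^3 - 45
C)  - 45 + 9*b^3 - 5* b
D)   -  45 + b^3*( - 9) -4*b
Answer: B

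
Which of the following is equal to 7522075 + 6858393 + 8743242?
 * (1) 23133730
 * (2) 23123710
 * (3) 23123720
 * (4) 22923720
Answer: 2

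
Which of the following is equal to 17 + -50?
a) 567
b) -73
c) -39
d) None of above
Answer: d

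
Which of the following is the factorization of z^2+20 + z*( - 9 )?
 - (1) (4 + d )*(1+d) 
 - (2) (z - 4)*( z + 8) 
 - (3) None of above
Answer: 3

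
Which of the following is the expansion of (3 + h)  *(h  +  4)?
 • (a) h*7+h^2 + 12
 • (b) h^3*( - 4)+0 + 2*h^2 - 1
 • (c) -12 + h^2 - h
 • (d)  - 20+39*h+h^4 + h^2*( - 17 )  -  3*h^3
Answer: a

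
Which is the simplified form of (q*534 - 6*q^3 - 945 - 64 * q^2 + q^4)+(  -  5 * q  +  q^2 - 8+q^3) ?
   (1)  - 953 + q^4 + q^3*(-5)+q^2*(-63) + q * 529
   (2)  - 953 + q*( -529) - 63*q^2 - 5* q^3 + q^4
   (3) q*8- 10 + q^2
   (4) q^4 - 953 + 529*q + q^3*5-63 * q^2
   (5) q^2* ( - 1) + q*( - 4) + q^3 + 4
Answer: 1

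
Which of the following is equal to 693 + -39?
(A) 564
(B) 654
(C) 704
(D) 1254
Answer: B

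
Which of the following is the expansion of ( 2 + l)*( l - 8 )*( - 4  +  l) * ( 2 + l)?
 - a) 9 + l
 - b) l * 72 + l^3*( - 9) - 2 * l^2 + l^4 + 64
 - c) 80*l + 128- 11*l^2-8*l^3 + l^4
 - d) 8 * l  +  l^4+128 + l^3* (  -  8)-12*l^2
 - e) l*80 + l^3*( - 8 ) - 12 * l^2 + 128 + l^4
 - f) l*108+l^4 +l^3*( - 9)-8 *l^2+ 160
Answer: e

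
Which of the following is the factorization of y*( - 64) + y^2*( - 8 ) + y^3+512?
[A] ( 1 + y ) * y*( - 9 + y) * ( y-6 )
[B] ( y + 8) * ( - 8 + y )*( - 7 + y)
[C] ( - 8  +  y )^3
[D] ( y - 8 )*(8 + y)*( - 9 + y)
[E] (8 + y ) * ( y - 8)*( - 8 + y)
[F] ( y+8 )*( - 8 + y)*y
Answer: E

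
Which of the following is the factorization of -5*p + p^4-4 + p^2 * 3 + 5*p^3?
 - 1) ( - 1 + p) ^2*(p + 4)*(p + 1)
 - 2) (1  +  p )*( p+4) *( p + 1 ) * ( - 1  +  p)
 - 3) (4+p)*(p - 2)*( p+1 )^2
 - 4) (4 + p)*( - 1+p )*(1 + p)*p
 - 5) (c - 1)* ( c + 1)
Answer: 2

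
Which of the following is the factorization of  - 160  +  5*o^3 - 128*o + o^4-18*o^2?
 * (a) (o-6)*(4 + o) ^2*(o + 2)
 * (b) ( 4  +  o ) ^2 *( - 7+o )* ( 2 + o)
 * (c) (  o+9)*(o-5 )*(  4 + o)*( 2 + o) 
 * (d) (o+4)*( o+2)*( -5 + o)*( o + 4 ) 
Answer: d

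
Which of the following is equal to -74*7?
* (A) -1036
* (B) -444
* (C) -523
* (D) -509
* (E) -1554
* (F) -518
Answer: F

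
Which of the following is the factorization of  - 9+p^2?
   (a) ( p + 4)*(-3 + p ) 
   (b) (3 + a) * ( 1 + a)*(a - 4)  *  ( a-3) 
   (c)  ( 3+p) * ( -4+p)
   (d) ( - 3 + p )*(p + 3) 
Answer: d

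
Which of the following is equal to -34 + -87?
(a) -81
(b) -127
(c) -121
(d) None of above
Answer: c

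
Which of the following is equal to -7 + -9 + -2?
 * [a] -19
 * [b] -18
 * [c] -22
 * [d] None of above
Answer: b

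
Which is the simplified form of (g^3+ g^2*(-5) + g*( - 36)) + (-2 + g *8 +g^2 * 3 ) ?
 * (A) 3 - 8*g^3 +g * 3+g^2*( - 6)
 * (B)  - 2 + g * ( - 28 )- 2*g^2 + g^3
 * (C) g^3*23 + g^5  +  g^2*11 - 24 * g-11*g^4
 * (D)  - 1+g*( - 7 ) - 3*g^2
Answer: B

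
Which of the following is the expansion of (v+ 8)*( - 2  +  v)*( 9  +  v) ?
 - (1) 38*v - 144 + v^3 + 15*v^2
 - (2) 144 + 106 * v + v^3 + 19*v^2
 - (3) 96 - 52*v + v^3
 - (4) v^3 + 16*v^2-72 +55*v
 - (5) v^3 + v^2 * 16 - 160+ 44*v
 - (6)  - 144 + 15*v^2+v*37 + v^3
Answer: 1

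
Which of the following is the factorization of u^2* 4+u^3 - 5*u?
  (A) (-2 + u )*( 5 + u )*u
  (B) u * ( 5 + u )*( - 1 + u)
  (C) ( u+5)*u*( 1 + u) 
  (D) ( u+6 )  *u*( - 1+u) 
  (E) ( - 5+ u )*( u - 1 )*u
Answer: B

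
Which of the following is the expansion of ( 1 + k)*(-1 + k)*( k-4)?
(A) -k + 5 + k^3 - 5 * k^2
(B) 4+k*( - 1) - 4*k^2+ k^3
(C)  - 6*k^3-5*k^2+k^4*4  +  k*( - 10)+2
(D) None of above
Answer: B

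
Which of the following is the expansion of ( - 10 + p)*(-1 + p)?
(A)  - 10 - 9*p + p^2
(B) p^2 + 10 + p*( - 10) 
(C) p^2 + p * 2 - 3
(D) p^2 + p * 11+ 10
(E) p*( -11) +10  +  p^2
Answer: E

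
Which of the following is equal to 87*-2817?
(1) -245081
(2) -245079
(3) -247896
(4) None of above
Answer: 2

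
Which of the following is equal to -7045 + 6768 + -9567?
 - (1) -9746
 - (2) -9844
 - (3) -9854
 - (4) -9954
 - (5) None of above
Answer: 2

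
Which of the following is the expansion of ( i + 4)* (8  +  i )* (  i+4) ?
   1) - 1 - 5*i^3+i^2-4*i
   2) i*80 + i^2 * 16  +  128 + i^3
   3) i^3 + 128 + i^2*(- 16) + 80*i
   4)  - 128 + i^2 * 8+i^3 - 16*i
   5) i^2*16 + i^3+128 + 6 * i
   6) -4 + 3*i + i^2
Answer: 2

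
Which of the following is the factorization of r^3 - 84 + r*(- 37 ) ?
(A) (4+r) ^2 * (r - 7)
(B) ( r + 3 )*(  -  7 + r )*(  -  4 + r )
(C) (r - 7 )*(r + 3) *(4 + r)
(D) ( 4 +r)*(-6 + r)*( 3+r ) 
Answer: C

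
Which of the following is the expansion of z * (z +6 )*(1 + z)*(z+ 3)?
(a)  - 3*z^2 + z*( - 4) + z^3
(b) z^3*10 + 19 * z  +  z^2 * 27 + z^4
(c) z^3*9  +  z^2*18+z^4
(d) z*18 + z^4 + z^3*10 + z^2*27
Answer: d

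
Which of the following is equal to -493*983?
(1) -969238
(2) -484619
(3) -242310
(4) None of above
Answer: 2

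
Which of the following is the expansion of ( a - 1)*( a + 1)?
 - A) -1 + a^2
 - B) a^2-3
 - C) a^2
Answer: A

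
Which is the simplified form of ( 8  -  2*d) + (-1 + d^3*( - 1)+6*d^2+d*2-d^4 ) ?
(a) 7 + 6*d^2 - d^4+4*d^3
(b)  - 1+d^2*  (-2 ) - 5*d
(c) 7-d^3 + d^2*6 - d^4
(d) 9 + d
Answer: c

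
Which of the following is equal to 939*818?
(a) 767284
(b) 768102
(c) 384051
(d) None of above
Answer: b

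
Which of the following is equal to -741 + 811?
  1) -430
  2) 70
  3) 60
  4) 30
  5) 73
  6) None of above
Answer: 2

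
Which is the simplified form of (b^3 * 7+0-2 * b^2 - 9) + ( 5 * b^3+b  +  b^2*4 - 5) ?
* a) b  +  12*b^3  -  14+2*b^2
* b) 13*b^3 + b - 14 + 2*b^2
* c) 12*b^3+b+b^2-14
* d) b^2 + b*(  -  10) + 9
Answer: a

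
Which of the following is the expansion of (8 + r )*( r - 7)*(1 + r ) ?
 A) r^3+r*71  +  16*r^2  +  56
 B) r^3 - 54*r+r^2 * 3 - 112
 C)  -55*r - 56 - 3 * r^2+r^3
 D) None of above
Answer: D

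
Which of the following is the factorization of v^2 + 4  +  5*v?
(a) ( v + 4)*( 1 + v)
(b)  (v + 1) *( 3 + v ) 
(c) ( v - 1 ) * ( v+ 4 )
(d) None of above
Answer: a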